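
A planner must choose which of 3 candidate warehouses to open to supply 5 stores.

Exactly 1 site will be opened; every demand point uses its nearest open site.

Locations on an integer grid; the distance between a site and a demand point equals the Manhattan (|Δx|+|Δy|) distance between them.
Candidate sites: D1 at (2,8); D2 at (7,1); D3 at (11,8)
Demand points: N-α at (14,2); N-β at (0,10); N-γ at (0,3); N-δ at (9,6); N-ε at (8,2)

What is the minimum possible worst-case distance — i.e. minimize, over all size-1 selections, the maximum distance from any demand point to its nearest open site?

16

Open {D2}.
  Farthest demand point is N-β at distance 16 (to D2); all others are ≤ 16.
With {D3} the worst case is 16.
With {D1} the worst case is 18.
No size-1 selection achieves below 16.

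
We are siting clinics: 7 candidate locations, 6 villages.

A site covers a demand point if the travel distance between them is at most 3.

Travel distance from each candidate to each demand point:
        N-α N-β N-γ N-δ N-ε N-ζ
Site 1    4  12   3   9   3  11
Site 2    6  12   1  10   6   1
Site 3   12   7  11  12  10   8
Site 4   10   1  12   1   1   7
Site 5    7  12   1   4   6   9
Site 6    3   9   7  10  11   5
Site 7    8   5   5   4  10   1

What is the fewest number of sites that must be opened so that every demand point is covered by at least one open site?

Coverage sets (demand points within 3 of each site):
  Site 1: {N-γ, N-ε}
  Site 2: {N-γ, N-ζ}
  Site 3: {}
  Site 4: {N-β, N-δ, N-ε}
  Site 5: {N-γ}
  Site 6: {N-α}
  Site 7: {N-ζ}
No 2 sites suffice: every size-2 union leaves at least one demand point uncovered.
But {Site 2, Site 4, Site 6} covers everything, so the minimum is 3.

3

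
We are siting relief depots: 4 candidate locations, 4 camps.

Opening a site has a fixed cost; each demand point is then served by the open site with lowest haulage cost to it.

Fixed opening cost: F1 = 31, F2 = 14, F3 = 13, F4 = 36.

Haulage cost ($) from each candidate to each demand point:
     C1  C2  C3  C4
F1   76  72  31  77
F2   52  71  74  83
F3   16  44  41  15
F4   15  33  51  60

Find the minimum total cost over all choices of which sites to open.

Open {F3}: assign each demand point to its cheapest open site.
  C1→F3 16, C2→F3 44, C3→F3 41, C4→F3 15
  haulage cost 116, fixed 13 → total 129.
Compare {F2, F3}: haulage cost 116 + fixed 27 = 143.
Compare {F1, F3}: haulage cost 106 + fixed 44 = 150.
Compare {F3, F4}: haulage cost 104 + fixed 49 = 153.
All other subsets cost ≥ 143. Minimum total cost: 129.

129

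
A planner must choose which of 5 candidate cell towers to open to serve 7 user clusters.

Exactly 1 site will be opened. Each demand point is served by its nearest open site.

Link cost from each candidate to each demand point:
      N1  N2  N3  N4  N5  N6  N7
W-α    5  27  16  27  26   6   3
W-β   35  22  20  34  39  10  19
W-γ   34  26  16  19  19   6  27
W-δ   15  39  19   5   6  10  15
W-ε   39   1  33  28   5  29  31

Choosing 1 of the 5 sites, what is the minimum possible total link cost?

Open {W-δ}.
  N1→W-δ 15, N2→W-δ 39, N3→W-δ 19, N4→W-δ 5, N5→W-δ 6, N6→W-δ 10, N7→W-δ 15  ⇒ total 109.
Compare {W-α}: total 110.
Compare {W-γ}: total 147.
No size-1 selection does better; minimum is 109.

109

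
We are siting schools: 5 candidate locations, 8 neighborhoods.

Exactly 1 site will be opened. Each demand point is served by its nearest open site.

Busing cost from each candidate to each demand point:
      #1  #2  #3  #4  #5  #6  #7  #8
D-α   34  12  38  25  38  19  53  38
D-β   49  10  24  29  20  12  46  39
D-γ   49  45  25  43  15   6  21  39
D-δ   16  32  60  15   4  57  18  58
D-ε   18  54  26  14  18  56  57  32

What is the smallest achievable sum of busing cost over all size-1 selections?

Open {D-β}.
  #1→D-β 49, #2→D-β 10, #3→D-β 24, #4→D-β 29, #5→D-β 20, #6→D-β 12, #7→D-β 46, #8→D-β 39  ⇒ total 229.
Compare {D-γ}: total 243.
Compare {D-α}: total 257.
No size-1 selection does better; minimum is 229.

229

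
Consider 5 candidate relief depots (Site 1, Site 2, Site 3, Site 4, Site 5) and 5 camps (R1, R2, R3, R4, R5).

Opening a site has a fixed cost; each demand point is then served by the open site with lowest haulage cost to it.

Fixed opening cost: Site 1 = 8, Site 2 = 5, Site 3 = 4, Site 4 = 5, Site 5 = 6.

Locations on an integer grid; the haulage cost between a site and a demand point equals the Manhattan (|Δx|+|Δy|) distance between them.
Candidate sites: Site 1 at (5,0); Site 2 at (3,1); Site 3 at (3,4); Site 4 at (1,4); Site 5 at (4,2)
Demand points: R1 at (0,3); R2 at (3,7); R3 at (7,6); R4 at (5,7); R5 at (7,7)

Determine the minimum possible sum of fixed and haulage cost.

Open {Site 3}: assign each demand point to its cheapest open site.
  R1→Site 3 4, R2→Site 3 3, R3→Site 3 6, R4→Site 3 5, R5→Site 3 7
  haulage cost 25, fixed 4 → total 29.
Compare {Site 3, Site 4}: haulage cost 23 + fixed 9 = 32.
Compare {Site 2, Site 3}: haulage cost 25 + fixed 9 = 34.
Compare {Site 3, Site 5}: haulage cost 25 + fixed 10 = 35.
All other subsets cost ≥ 32. Minimum total cost: 29.

29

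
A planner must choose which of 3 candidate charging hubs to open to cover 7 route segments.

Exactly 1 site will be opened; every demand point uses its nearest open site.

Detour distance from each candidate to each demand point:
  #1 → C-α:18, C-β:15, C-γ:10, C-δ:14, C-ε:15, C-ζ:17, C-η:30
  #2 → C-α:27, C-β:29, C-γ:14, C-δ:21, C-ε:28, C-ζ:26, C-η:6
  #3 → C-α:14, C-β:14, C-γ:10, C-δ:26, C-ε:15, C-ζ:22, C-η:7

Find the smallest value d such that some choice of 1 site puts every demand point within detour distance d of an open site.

Open {#3}.
  Farthest demand point is C-δ at detour distance 26 (to #3); all others are ≤ 26.
With {#2} the worst case is 29.
With {#1} the worst case is 30.
No size-1 selection achieves below 26.

26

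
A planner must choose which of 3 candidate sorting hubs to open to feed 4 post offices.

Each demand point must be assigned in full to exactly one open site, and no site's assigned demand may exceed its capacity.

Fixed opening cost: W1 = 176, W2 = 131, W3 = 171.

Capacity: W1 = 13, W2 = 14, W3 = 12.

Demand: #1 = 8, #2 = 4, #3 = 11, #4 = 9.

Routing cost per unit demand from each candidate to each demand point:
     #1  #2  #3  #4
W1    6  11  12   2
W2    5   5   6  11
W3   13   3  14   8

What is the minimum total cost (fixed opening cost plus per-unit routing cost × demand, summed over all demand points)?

Open {W1, W2, W3}; cheapest assignment that respects the capacities:
  W1 (cap 13, load 9): #4 — cost 9×2 = 18
  W2 (cap 14, load 11): #3 — cost 11×6 = 66
  W3 (cap 12, load 12): #1, #2 — cost 8×13 + 4×3 = 116
  Shipping 200, fixed 478 → total 678.
  Any other capacity-feasible assignment to {W1, W2, W3} ships for at least 200.
Total demand is 32 and no other set of sites has combined capacity ≥ 32, so {W1, W2, W3} is the only feasible choice of open sites. Minimum: 678.

678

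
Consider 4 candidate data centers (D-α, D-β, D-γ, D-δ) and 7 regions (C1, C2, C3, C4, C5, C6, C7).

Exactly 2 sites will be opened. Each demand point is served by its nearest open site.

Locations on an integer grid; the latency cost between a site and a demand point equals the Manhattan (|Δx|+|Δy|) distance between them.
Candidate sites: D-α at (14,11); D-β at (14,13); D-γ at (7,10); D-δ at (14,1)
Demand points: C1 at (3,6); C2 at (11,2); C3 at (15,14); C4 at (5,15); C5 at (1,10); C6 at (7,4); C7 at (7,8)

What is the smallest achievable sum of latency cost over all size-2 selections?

43

Open {D-β, D-γ}.
  C1→D-γ 8, C2→D-γ 12, C3→D-β 2, C4→D-γ 7, C5→D-γ 6, C6→D-γ 6, C7→D-γ 2  ⇒ total 43.
Compare {D-α, D-γ}: total 45.
Compare {D-γ, D-δ}: total 45.
No size-2 selection does better; minimum is 43.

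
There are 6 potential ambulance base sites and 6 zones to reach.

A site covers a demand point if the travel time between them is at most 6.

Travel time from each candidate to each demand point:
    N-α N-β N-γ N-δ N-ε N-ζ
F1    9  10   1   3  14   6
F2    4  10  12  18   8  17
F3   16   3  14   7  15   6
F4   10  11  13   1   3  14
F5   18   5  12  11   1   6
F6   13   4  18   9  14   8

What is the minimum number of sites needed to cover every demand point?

Coverage sets (demand points within 6 of each site):
  F1: {N-γ, N-δ, N-ζ}
  F2: {N-α}
  F3: {N-β, N-ζ}
  F4: {N-δ, N-ε}
  F5: {N-β, N-ε, N-ζ}
  F6: {N-β}
No 2 sites suffice: every size-2 union leaves at least one demand point uncovered.
But {F1, F2, F5} covers everything, so the minimum is 3.

3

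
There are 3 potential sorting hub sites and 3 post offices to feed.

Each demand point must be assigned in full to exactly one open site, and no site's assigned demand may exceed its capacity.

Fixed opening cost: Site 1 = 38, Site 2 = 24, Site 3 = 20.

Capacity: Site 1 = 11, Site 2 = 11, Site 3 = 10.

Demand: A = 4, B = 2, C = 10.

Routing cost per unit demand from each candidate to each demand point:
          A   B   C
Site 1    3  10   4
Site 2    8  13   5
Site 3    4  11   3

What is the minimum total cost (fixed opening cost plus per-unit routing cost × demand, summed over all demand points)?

120

Open {Site 1, Site 3}; cheapest assignment that respects the capacities:
  Site 1 (cap 11, load 6): A, B — cost 4×3 + 2×10 = 32
  Site 3 (cap 10, load 10): C — cost 10×3 = 30
  Shipping 62, fixed 58 → total 120.
  Any other capacity-feasible assignment to {Site 1, Site 3} ships for at least 62.
Compare {Site 2, Site 3}: its best feasible assignment gives total 132.
Compare {Site 1, Site 2}: its best feasible assignment gives total 144.
Every other set of open sites that can feasibly serve all demand totals ≥ 132 even under its best assignment. Minimum: 120.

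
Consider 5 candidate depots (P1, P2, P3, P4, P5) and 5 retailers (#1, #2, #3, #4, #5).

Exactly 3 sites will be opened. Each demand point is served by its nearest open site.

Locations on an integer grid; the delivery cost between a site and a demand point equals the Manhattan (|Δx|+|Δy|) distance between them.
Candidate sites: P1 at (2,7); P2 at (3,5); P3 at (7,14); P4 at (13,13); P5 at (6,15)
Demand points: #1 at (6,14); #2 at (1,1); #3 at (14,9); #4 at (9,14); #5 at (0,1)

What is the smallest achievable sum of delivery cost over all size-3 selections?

Open {P2, P3, P4}.
  #1→P3 1, #2→P2 6, #3→P4 5, #4→P3 2, #5→P2 7  ⇒ total 21.
Compare {P1, P3, P4}: total 23.
Compare {P2, P4, P5}: total 23.
No size-3 selection does better; minimum is 21.

21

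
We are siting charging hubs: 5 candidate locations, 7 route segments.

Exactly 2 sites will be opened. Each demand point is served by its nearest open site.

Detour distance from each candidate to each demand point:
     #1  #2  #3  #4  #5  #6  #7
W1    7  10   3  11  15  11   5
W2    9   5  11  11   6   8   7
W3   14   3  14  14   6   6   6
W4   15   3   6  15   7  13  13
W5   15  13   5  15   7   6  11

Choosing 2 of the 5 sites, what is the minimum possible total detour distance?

Open {W1, W3}.
  #1→W1 7, #2→W3 3, #3→W1 3, #4→W1 11, #5→W3 6, #6→W3 6, #7→W1 5  ⇒ total 41.
Compare {W1, W2}: total 45.
Compare {W1, W4}: total 47.
No size-2 selection does better; minimum is 41.

41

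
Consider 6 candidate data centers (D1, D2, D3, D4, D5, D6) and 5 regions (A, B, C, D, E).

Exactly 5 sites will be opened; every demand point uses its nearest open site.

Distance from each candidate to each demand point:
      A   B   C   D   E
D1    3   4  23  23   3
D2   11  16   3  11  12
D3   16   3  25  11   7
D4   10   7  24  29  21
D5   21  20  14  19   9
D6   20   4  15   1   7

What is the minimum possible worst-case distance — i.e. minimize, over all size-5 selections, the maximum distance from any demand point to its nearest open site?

Open {D1, D2, D3, D4, D6}.
  Farthest demand point is A at distance 3 (to D1); all others are ≤ 3.
With {D1, D2, D3, D5, D6} the worst case is 3.
With {D1, D2, D4, D5, D6} the worst case is 4.
No size-5 selection achieves below 3.

3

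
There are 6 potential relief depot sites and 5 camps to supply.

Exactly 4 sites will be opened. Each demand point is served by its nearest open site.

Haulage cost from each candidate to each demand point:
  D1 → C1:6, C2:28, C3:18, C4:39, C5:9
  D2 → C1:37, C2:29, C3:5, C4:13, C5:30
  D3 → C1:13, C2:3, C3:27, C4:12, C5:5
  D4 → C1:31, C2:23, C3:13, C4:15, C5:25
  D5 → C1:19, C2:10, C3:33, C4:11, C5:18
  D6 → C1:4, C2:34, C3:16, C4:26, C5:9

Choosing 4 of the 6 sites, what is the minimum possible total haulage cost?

28

Open {D2, D3, D5, D6}.
  C1→D6 4, C2→D3 3, C3→D2 5, C4→D5 11, C5→D3 5  ⇒ total 28.
Compare {D1, D2, D3, D6}: total 29.
Compare {D2, D3, D4, D6}: total 29.
No size-4 selection does better; minimum is 28.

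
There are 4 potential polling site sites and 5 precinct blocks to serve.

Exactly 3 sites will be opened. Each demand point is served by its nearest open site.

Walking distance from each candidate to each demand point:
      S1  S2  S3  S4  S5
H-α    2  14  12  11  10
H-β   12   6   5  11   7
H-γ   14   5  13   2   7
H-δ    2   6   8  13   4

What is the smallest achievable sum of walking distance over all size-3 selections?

Open {H-β, H-γ, H-δ}.
  S1→H-δ 2, S2→H-γ 5, S3→H-β 5, S4→H-γ 2, S5→H-δ 4  ⇒ total 18.
Compare {H-α, H-β, H-γ}: total 21.
Compare {H-α, H-γ, H-δ}: total 21.
No size-3 selection does better; minimum is 18.

18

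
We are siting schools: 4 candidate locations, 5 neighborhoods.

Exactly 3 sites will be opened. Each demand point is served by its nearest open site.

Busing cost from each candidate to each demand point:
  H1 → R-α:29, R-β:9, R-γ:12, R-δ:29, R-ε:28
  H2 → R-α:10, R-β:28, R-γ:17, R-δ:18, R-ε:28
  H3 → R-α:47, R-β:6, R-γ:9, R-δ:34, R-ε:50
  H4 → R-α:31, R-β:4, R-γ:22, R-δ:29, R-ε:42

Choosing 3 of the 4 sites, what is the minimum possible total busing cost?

Open {H2, H3, H4}.
  R-α→H2 10, R-β→H4 4, R-γ→H3 9, R-δ→H2 18, R-ε→H2 28  ⇒ total 69.
Compare {H1, H2, H3}: total 71.
Compare {H1, H2, H4}: total 72.
No size-3 selection does better; minimum is 69.

69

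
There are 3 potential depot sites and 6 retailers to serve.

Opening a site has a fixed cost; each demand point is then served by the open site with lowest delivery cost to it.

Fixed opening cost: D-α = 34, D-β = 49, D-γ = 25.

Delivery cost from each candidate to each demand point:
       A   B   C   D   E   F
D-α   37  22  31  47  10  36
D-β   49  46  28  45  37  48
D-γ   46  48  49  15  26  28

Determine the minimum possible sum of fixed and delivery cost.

202

Open {D-α, D-γ}: assign each demand point to its cheapest open site.
  A→D-α 37, B→D-α 22, C→D-α 31, D→D-γ 15, E→D-α 10, F→D-γ 28
  delivery cost 143, fixed 59 → total 202.
Compare {D-α}: delivery cost 183 + fixed 34 = 217.
Compare {D-γ}: delivery cost 212 + fixed 25 = 237.
Compare {D-α, D-β, D-γ}: delivery cost 140 + fixed 108 = 248.
All other subsets cost ≥ 217. Minimum total cost: 202.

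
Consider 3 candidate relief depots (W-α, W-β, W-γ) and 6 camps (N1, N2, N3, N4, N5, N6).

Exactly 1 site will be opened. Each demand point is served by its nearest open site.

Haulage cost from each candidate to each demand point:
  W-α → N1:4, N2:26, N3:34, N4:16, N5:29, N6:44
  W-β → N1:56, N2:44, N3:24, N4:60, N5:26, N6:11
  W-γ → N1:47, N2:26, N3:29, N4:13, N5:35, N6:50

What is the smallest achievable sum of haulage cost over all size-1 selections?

Open {W-α}.
  N1→W-α 4, N2→W-α 26, N3→W-α 34, N4→W-α 16, N5→W-α 29, N6→W-α 44  ⇒ total 153.
Compare {W-γ}: total 200.
Compare {W-β}: total 221.

153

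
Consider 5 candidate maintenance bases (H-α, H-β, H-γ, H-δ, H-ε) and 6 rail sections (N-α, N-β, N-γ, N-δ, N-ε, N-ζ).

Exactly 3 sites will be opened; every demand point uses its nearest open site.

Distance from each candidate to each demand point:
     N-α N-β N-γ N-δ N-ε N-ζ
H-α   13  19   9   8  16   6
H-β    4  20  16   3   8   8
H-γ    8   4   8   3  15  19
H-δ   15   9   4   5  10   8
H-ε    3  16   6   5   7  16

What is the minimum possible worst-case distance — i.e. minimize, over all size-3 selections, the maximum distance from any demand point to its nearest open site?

Open {H-α, H-γ, H-ε}.
  Farthest demand point is N-ε at distance 7 (to H-ε); all others are ≤ 7.
With {H-α, H-β, H-γ} the worst case is 8.
With {H-β, H-γ, H-δ} the worst case is 8.
No size-3 selection achieves below 7.

7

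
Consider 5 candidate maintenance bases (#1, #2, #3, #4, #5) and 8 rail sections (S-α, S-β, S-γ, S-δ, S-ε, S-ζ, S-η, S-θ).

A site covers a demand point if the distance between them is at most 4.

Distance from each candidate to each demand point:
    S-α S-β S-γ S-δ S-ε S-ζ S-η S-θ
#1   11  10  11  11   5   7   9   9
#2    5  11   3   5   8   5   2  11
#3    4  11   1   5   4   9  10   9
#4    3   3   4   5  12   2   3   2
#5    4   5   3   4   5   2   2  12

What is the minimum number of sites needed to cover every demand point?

Coverage sets (demand points within 4 of each site):
  #1: {}
  #2: {S-γ, S-η}
  #3: {S-α, S-γ, S-ε}
  #4: {S-α, S-β, S-γ, S-ζ, S-η, S-θ}
  #5: {S-α, S-γ, S-δ, S-ζ, S-η}
No 2 sites suffice: every size-2 union leaves at least one demand point uncovered.
But {#3, #4, #5} covers everything, so the minimum is 3.

3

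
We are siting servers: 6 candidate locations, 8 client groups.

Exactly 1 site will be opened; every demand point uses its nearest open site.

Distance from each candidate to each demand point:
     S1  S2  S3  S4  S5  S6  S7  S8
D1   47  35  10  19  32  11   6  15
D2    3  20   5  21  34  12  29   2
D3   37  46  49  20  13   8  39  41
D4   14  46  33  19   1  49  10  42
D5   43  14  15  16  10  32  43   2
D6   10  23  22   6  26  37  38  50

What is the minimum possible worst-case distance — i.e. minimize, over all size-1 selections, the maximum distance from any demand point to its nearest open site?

34

Open {D2}.
  Farthest demand point is S5 at distance 34 (to D2); all others are ≤ 34.
With {D5} the worst case is 43.
With {D1} the worst case is 47.
No size-1 selection achieves below 34.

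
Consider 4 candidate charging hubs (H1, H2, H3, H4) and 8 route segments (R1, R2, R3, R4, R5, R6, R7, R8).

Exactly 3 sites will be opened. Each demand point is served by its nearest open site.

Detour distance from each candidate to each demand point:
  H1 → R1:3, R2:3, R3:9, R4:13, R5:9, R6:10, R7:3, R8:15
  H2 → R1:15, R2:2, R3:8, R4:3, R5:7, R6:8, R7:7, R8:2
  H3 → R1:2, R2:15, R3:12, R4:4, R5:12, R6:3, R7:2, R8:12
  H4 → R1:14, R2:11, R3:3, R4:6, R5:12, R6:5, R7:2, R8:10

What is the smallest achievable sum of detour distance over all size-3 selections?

24

Open {H2, H3, H4}.
  R1→H3 2, R2→H2 2, R3→H4 3, R4→H2 3, R5→H2 7, R6→H3 3, R7→H3 2, R8→H2 2  ⇒ total 24.
Compare {H1, H2, H4}: total 27.
Compare {H1, H2, H3}: total 29.
No size-3 selection does better; minimum is 24.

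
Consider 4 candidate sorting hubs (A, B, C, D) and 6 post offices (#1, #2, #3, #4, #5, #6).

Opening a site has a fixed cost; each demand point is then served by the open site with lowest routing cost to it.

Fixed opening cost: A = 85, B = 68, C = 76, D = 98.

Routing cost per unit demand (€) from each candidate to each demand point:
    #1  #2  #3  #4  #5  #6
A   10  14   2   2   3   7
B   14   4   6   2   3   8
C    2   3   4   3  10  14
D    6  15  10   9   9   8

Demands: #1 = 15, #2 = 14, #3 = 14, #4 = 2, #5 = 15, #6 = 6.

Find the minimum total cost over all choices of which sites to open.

352

Open {A, C}: assign each demand point to its cheapest open site.
  #1→C 15×2=30, #2→C 14×3=42, #3→A 14×2=28, #4→A 2×2=4, #5→A 15×3=45, #6→A 6×7=42
  routing cost 191, fixed 161 → total 352.
Compare {B, C}: routing cost 225 + fixed 144 = 369.
Compare {A, B, C}: routing cost 191 + fixed 229 = 420.
Compare {C}: routing cost 368 + fixed 76 = 444.
All other subsets cost ≥ 369. Minimum total cost: 352.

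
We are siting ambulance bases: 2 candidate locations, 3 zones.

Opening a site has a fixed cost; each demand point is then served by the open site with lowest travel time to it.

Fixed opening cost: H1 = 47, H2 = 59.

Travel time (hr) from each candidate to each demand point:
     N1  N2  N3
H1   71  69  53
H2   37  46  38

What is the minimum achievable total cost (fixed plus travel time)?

180

Open {H2}: assign each demand point to its cheapest open site.
  N1→H2 37, N2→H2 46, N3→H2 38
  travel time 121, fixed 59 → total 180.
Compare {H1, H2}: travel time 121 + fixed 106 = 227.
Compare {H1}: travel time 193 + fixed 47 = 240.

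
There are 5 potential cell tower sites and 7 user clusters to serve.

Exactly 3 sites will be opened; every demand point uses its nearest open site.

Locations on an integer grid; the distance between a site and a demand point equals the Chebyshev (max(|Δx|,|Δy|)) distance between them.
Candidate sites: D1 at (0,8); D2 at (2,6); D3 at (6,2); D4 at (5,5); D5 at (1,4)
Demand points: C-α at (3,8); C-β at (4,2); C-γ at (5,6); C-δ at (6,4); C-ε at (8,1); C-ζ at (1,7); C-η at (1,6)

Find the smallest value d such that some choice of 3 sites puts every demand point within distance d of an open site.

Open {D2, D3, D4}.
  Farthest demand point is C-α at distance 2 (to D2); all others are ≤ 2.
With {D1, D2, D3} the worst case is 3.
With {D1, D3, D4} the worst case is 3.
No size-3 selection achieves below 2.

2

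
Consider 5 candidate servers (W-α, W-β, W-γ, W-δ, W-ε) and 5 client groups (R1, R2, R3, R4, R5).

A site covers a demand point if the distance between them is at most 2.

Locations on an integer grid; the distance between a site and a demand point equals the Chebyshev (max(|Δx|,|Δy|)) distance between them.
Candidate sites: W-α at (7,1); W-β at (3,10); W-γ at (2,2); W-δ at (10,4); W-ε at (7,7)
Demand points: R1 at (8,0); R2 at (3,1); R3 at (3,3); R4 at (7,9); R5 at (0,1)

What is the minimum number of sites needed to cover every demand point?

3

Coverage sets (demand points within 2 of each site):
  W-α: {R1}
  W-β: {}
  W-γ: {R2, R3, R5}
  W-δ: {}
  W-ε: {R4}
No 2 sites suffice: every size-2 union leaves at least one demand point uncovered.
But {W-α, W-γ, W-ε} covers everything, so the minimum is 3.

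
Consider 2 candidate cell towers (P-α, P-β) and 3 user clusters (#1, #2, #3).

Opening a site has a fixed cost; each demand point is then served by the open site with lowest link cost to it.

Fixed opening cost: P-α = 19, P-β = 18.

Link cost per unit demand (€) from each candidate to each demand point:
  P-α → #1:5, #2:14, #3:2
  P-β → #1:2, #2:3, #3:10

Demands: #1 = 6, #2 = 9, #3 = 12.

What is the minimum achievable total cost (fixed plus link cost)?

Open {P-α, P-β}: assign each demand point to its cheapest open site.
  #1→P-β 6×2=12, #2→P-β 9×3=27, #3→P-α 12×2=24
  link cost 63, fixed 37 → total 100.
Compare {P-β}: link cost 159 + fixed 18 = 177.
Compare {P-α}: link cost 180 + fixed 19 = 199.

100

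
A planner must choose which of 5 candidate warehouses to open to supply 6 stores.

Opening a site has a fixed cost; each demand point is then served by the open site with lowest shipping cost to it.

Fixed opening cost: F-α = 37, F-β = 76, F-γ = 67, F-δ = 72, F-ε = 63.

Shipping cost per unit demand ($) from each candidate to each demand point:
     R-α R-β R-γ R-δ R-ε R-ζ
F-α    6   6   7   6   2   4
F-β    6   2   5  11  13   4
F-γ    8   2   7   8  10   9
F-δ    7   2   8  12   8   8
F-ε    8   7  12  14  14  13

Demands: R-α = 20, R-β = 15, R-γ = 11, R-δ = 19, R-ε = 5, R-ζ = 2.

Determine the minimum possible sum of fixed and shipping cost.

Open {F-α, F-β}: assign each demand point to its cheapest open site.
  R-α→F-α 20×6=120, R-β→F-β 15×2=30, R-γ→F-β 11×5=55, R-δ→F-α 19×6=114, R-ε→F-α 5×2=10, R-ζ→F-α 2×4=8
  shipping cost 337, fixed 113 → total 450.
Compare {F-α}: shipping cost 419 + fixed 37 = 456.
Compare {F-α, F-γ}: shipping cost 359 + fixed 104 = 463.
Compare {F-α, F-δ}: shipping cost 359 + fixed 109 = 468.
All other subsets cost ≥ 456. Minimum total cost: 450.

450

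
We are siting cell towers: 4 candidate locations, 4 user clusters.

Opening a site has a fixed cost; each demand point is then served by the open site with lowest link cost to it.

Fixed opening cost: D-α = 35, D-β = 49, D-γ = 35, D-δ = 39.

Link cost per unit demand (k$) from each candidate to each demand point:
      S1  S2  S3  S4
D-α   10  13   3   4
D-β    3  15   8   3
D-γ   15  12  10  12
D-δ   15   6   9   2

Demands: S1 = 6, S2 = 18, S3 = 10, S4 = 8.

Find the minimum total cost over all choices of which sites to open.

Open {D-α, D-δ}: assign each demand point to its cheapest open site.
  S1→D-α 6×10=60, S2→D-δ 18×6=108, S3→D-α 10×3=30, S4→D-δ 8×2=16
  link cost 214, fixed 74 → total 288.
Compare {D-α, D-β, D-δ}: link cost 172 + fixed 123 = 295.
Compare {D-β, D-δ}: link cost 222 + fixed 88 = 310.
Compare {D-α, D-γ, D-δ}: link cost 214 + fixed 109 = 323.
All other subsets cost ≥ 295. Minimum total cost: 288.

288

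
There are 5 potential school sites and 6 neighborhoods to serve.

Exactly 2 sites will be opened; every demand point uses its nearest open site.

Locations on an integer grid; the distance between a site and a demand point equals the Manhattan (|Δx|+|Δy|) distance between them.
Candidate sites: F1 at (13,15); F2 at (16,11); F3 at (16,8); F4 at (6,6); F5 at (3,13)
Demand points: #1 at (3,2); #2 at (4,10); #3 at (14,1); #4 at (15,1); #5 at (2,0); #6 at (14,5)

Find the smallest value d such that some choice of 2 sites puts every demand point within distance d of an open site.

10

Open {F3, F4}.
  Farthest demand point is #5 at distance 10 (to F4); all others are ≤ 10.
With {F2, F4} the worst case is 12.
With {F1, F4} the worst case is 14.
No size-2 selection achieves below 10.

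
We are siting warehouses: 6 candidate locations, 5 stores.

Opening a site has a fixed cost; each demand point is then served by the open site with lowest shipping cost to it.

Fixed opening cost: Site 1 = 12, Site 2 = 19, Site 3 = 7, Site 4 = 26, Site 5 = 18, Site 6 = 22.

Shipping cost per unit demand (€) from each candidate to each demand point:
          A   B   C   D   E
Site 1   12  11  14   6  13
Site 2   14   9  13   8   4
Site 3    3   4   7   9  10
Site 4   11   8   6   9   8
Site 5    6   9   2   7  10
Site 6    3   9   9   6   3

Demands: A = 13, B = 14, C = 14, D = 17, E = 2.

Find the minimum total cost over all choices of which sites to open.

Open {Site 3, Site 5, Site 6}: assign each demand point to its cheapest open site.
  A→Site 3 13×3=39, B→Site 3 14×4=56, C→Site 5 14×2=28, D→Site 6 17×6=102, E→Site 6 2×3=6
  shipping cost 231, fixed 47 → total 278.
Compare {Site 1, Site 3, Site 5}: shipping cost 245 + fixed 37 = 282.
Compare {Site 3, Site 5}: shipping cost 262 + fixed 25 = 287.
Compare {Site 1, Site 2, Site 3, Site 5}: shipping cost 233 + fixed 56 = 289.
All other subsets cost ≥ 282. Minimum total cost: 278.

278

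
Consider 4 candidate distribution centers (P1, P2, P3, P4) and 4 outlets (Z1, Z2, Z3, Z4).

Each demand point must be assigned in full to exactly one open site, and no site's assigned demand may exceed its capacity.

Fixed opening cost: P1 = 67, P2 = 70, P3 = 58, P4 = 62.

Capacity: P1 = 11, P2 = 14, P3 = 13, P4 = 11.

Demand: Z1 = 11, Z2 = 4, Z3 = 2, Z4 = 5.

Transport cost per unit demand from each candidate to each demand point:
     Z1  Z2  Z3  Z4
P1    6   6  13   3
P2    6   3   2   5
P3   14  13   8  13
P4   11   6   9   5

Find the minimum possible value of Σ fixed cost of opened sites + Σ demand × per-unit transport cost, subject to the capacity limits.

Open {P1, P2}; cheapest assignment that respects the capacities:
  P1 (cap 11, load 11): Z1 — cost 11×6 = 66
  P2 (cap 14, load 11): Z2, Z3, Z4 — cost 4×3 + 2×2 + 5×5 = 41
  Shipping 107, fixed 137 → total 244.
  Any other capacity-feasible assignment to {P1, P2} ships for at least 107.
Compare {P2, P4}: its best feasible assignment gives total 251.
Compare {P1, P4}: its best feasible assignment gives total 262.
Every other set of open sites that can feasibly serve all demand totals ≥ 251 even under its best assignment. Minimum: 244.

244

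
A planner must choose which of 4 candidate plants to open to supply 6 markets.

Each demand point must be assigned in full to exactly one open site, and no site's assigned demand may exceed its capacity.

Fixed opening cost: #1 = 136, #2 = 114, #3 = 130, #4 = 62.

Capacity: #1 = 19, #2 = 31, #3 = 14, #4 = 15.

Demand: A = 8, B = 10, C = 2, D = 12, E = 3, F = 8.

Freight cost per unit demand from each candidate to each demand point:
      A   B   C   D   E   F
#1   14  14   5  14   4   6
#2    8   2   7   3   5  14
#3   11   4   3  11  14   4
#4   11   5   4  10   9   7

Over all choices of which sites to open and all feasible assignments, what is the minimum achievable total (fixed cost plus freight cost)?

Open {#2, #4}; cheapest assignment that respects the capacities:
  #2 (cap 31, load 30): A, B, D — cost 8×8 + 10×2 + 12×3 = 120
  #4 (cap 15, load 13): C, E, F — cost 2×4 + 3×9 + 8×7 = 91
  Shipping 211, fixed 176 → total 387.
  Any other capacity-feasible assignment to {#2, #4} ships for at least 211.
Compare {#1, #2}: its best feasible assignment gives total 440.
Compare {#2, #3}: its best feasible assignment gives total 444.
Every other set of open sites that can feasibly serve all demand totals ≥ 440 even under its best assignment. Minimum: 387.

387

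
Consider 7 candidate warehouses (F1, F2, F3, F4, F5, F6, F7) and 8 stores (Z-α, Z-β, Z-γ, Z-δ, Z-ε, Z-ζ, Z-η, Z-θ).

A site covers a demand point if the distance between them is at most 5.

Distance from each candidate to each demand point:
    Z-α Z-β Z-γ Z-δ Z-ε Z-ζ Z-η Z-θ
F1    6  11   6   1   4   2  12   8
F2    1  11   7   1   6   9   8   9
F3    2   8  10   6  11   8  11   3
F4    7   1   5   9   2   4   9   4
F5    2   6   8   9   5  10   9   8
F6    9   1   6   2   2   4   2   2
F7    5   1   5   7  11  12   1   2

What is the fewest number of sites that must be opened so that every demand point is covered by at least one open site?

Coverage sets (demand points within 5 of each site):
  F1: {Z-δ, Z-ε, Z-ζ}
  F2: {Z-α, Z-δ}
  F3: {Z-α, Z-θ}
  F4: {Z-β, Z-γ, Z-ε, Z-ζ, Z-θ}
  F5: {Z-α, Z-ε}
  F6: {Z-β, Z-δ, Z-ε, Z-ζ, Z-η, Z-θ}
  F7: {Z-α, Z-β, Z-γ, Z-η, Z-θ}
No single site covers all 8 demand points.
But {F1, F7} covers everything, so the minimum is 2.

2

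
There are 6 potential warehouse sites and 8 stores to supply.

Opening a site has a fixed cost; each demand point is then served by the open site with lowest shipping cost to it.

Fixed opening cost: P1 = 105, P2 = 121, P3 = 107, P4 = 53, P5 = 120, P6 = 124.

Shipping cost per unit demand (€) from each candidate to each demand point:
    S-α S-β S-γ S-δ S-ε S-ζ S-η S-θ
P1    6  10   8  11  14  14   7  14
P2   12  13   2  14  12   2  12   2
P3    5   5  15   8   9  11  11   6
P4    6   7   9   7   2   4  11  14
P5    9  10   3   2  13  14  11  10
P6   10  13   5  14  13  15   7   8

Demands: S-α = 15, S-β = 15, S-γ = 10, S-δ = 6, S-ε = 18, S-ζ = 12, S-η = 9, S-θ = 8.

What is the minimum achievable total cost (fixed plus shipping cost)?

606

Open {P2, P4}: assign each demand point to its cheapest open site.
  S-α→P4 15×6=90, S-β→P4 15×7=105, S-γ→P2 10×2=20, S-δ→P4 6×7=42, S-ε→P4 18×2=36, S-ζ→P2 12×2=24, S-η→P4 9×11=99, S-θ→P2 8×2=16
  shipping cost 432, fixed 174 → total 606.
Compare {P2, P3, P4}: shipping cost 387 + fixed 281 = 668.
Compare {P3, P4}: shipping cost 513 + fixed 160 = 673.
Compare {P4, P5}: shipping cost 500 + fixed 173 = 673.
All other subsets cost ≥ 668. Minimum total cost: 606.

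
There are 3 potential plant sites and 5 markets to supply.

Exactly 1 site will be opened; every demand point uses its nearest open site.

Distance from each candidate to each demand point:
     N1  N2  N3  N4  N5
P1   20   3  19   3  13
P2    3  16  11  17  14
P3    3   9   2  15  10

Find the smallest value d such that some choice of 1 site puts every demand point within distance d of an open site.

15

Open {P3}.
  Farthest demand point is N4 at distance 15 (to P3); all others are ≤ 15.
With {P2} the worst case is 17.
With {P1} the worst case is 20.
No size-1 selection achieves below 15.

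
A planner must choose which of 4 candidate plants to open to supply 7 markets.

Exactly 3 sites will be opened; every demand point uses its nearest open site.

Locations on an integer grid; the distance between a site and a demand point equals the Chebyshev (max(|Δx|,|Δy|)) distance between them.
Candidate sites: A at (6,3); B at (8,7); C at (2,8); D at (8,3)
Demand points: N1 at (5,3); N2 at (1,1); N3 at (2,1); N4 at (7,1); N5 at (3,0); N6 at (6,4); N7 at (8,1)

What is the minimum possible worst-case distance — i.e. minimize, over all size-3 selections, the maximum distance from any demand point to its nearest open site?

5

Open {A, B, C}.
  Farthest demand point is N2 at distance 5 (to A); all others are ≤ 5.
With {A, B, D} the worst case is 5.
With {A, C, D} the worst case is 5.
No size-3 selection achieves below 5.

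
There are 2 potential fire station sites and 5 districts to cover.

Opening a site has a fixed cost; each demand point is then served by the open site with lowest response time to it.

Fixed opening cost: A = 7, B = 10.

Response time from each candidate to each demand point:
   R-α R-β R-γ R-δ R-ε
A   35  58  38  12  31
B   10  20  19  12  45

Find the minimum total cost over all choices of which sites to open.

Open {A, B}: assign each demand point to its cheapest open site.
  R-α→B 10, R-β→B 20, R-γ→B 19, R-δ→A 12, R-ε→A 31
  response time 92, fixed 17 → total 109.
Compare {B}: response time 106 + fixed 10 = 116.
Compare {A}: response time 174 + fixed 7 = 181.

109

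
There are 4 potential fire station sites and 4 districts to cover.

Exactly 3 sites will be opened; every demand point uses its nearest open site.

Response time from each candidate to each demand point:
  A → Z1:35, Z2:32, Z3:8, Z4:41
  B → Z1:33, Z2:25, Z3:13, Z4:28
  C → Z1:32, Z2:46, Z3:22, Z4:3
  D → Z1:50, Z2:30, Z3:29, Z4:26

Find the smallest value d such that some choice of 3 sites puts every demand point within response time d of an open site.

32

Open {A, B, C}.
  Farthest demand point is Z1 at response time 32 (to C); all others are ≤ 32.
With {A, C, D} the worst case is 32.
With {B, C, D} the worst case is 32.
No size-3 selection achieves below 32.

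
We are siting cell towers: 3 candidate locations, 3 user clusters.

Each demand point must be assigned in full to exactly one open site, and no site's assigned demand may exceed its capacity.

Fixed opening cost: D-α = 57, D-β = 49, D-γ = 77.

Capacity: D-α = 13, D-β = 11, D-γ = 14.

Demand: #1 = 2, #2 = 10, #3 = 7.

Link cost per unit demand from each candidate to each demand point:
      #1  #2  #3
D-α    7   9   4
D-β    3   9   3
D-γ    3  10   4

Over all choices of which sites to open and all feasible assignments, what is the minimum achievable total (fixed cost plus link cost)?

223

Open {D-α, D-β}; cheapest assignment that respects the capacities:
  D-α (cap 13, load 10): #2 — cost 10×9 = 90
  D-β (cap 11, load 9): #1, #3 — cost 2×3 + 7×3 = 27
  Shipping 117, fixed 106 → total 223.
  Any other capacity-feasible assignment to {D-α, D-β} ships for at least 117.
Compare {D-β, D-γ}: its best feasible assignment gives total 250.
Compare {D-α, D-γ}: its best feasible assignment gives total 258.
Every other set of open sites that can feasibly serve all demand totals ≥ 250 even under its best assignment. Minimum: 223.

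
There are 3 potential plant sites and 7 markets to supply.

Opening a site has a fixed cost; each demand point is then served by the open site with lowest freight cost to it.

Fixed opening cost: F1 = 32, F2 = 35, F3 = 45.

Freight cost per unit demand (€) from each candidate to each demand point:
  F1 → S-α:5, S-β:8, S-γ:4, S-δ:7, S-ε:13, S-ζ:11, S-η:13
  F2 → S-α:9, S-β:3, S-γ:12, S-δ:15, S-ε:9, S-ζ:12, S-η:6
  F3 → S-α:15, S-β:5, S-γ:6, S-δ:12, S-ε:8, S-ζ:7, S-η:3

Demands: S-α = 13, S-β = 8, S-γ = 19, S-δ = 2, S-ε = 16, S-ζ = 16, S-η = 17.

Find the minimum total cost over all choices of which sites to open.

563

Open {F1, F3}: assign each demand point to its cheapest open site.
  S-α→F1 13×5=65, S-β→F3 8×5=40, S-γ→F1 19×4=76, S-δ→F1 2×7=14, S-ε→F3 16×8=128, S-ζ→F3 16×7=112, S-η→F3 17×3=51
  freight cost 486, fixed 77 → total 563.
Compare {F1, F2, F3}: freight cost 470 + fixed 112 = 582.
Compare {F2, F3}: freight cost 570 + fixed 80 = 650.
Compare {F1, F2}: freight cost 601 + fixed 67 = 668.
All other subsets cost ≥ 582. Minimum total cost: 563.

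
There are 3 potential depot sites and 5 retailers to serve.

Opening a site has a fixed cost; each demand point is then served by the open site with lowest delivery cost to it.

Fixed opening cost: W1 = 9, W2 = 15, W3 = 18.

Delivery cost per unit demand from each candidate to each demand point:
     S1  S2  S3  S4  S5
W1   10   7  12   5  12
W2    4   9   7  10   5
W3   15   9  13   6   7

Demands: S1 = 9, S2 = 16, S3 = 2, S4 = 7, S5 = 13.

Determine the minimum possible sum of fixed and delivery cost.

Open {W1, W2}: assign each demand point to its cheapest open site.
  S1→W2 9×4=36, S2→W1 16×7=112, S3→W2 2×7=14, S4→W1 7×5=35, S5→W2 13×5=65
  delivery cost 262, fixed 24 → total 286.
Compare {W1, W2, W3}: delivery cost 262 + fixed 42 = 304.
Compare {W2, W3}: delivery cost 301 + fixed 33 = 334.
Compare {W2}: delivery cost 329 + fixed 15 = 344.
All other subsets cost ≥ 304. Minimum total cost: 286.

286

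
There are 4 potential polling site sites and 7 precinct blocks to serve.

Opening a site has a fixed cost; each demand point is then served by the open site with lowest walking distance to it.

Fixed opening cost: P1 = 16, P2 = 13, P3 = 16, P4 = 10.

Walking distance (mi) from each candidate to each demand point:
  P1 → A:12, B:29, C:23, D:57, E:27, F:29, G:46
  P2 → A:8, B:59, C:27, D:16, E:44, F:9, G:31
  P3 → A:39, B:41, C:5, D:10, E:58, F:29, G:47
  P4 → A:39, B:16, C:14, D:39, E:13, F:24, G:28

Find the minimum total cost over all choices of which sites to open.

127

Open {P2, P4}: assign each demand point to its cheapest open site.
  A→P2 8, B→P4 16, C→P4 14, D→P2 16, E→P4 13, F→P2 9, G→P4 28
  walking distance 104, fixed 23 → total 127.
Compare {P2, P3, P4}: walking distance 89 + fixed 39 = 128.
Compare {P1, P2, P4}: walking distance 104 + fixed 39 = 143.
Compare {P1, P2, P3, P4}: walking distance 89 + fixed 55 = 144.
All other subsets cost ≥ 128. Minimum total cost: 127.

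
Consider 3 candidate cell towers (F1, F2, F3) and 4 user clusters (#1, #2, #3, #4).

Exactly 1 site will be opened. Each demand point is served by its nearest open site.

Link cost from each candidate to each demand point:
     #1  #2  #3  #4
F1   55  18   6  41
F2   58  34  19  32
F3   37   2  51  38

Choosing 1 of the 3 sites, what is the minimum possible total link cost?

Open {F1}.
  #1→F1 55, #2→F1 18, #3→F1 6, #4→F1 41  ⇒ total 120.
Compare {F3}: total 128.
Compare {F2}: total 143.

120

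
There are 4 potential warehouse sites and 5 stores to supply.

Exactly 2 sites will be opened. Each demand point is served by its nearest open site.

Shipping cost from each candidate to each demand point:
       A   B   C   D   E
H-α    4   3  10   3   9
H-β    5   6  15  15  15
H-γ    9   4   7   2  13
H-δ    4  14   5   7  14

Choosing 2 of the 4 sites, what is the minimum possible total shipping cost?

Open {H-α, H-δ}.
  A→H-α 4, B→H-α 3, C→H-δ 5, D→H-α 3, E→H-α 9  ⇒ total 24.
Compare {H-α, H-γ}: total 25.
Compare {H-γ, H-δ}: total 28.
No size-2 selection does better; minimum is 24.

24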